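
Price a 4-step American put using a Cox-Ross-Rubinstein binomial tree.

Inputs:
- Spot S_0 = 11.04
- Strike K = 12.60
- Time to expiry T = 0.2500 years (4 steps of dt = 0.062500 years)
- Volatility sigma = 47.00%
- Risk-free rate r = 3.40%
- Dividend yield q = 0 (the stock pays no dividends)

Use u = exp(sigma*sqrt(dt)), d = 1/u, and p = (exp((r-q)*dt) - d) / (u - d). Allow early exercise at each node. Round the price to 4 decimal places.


dt = T/N = 0.062500
u = exp(sigma*sqrt(dt)) = 1.124682; d = 1/u = 0.889141
p = (exp((r-q)*dt) - d) / (u - d) = 0.479690
Discount per step: exp(-r*dt) = 0.997877
Stock lattice S(k, i) with i counting down-moves:
  k=0: S(0,0) = 11.0400
  k=1: S(1,0) = 12.4165; S(1,1) = 9.8161
  k=2: S(2,0) = 13.9646; S(2,1) = 11.0400; S(2,2) = 8.7279
  k=3: S(3,0) = 15.7057; S(3,1) = 12.4165; S(3,2) = 9.8161; S(3,3) = 7.7603
  k=4: S(4,0) = 17.6639; S(4,1) = 13.9646; S(4,2) = 11.0400; S(4,3) = 8.7279; S(4,4) = 6.9000
Terminal payoffs V(N, i) = max(K - S_T, 0):
  V(4,0) = 0.000000; V(4,1) = 0.000000; V(4,2) = 1.560000; V(4,3) = 3.872098; V(4,4) = 5.699975
Backward induction: V(k, i) = exp(-r*dt) * [p * V(k+1, i) + (1-p) * V(k+1, i+1)]; then take max(V_cont, immediate exercise) for American.
  V(3,0) = exp(-r*dt) * [p*0.000000 + (1-p)*0.000000] = 0.000000; exercise = 0.000000; V(3,0) = max -> 0.000000
  V(3,1) = exp(-r*dt) * [p*0.000000 + (1-p)*1.560000] = 0.809960; exercise = 0.183515; V(3,1) = max -> 0.809960
  V(3,2) = exp(-r*dt) * [p*1.560000 + (1-p)*3.872098] = 2.757142; exercise = 2.783889; V(3,2) = max -> 2.783889
  V(3,3) = exp(-r*dt) * [p*3.872098 + (1-p)*5.699975] = 4.812922; exercise = 4.839669; V(3,3) = max -> 4.839669
  V(2,0) = exp(-r*dt) * [p*0.000000 + (1-p)*0.809960] = 0.420536; exercise = 0.000000; V(2,0) = max -> 0.420536
  V(2,1) = exp(-r*dt) * [p*0.809960 + (1-p)*2.783889] = 1.833115; exercise = 1.560000; V(2,1) = max -> 1.833115
  V(2,2) = exp(-r*dt) * [p*2.783889 + (1-p)*4.839669] = 3.845351; exercise = 3.872098; V(2,2) = max -> 3.872098
  V(1,0) = exp(-r*dt) * [p*0.420536 + (1-p)*1.833115] = 1.153062; exercise = 0.183515; V(1,0) = max -> 1.153062
  V(1,1) = exp(-r*dt) * [p*1.833115 + (1-p)*3.872098] = 2.887875; exercise = 2.783889; V(1,1) = max -> 2.887875
  V(0,0) = exp(-r*dt) * [p*1.153062 + (1-p)*2.887875] = 2.051339; exercise = 1.560000; V(0,0) = max -> 2.051339

Answer: Price = V(0,0) = 2.0513


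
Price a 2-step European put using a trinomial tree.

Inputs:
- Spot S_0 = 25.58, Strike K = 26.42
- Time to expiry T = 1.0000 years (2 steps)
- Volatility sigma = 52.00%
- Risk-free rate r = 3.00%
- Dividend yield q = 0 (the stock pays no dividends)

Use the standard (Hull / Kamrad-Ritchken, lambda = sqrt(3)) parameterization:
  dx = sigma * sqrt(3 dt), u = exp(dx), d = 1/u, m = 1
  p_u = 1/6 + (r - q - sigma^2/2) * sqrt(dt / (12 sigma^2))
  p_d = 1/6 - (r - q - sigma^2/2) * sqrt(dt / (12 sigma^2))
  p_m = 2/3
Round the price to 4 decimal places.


Answer: Price = V(0,0) = 4.6817

Derivation:
dt = T/N = 0.500000; dx = sigma*sqrt(3*dt) = 0.636867
u = exp(dx) = 1.890549; d = 1/u = 0.528947
p_u = 0.125371, p_m = 0.666667, p_d = 0.207963
Discount per step: exp(-r*dt) = 0.985112
Stock lattice S(k, j) with j the centered position index:
  k=0: S(0,+0) = 25.5800
  k=1: S(1,-1) = 13.5305; S(1,+0) = 25.5800; S(1,+1) = 48.3602
  k=2: S(2,-2) = 7.1569; S(2,-1) = 13.5305; S(2,+0) = 25.5800; S(2,+1) = 48.3602; S(2,+2) = 91.4274
Terminal payoffs V(N, j) = max(K - S_T, 0):
  V(2,-2) = 19.263106; V(2,-1) = 12.889540; V(2,+0) = 0.840000; V(2,+1) = 0.000000; V(2,+2) = 0.000000
Backward induction: V(k, j) = exp(-r*dt) * [p_u * V(k+1, j+1) + p_m * V(k+1, j) + p_d * V(k+1, j-1)]
  V(1,-1) = exp(-r*dt) * [p_u*0.840000 + p_m*12.889540 + p_d*19.263106] = 12.515200
  V(1,+0) = exp(-r*dt) * [p_u*0.000000 + p_m*0.840000 + p_d*12.889540] = 3.192296
  V(1,+1) = exp(-r*dt) * [p_u*0.000000 + p_m*0.000000 + p_d*0.840000] = 0.172088
  V(0,+0) = exp(-r*dt) * [p_u*0.172088 + p_m*3.192296 + p_d*12.515200] = 4.681710


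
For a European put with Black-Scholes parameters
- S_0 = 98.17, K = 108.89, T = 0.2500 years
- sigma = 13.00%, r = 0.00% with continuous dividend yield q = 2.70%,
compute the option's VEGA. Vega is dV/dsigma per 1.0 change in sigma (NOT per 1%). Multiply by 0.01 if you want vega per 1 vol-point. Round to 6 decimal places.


d1 = -1.6657696716; d2 = -1.7307696716
phi(d1) = 0.0996259274; exp(-qT) = 0.9932727301; exp(-rT) = 1.0000000000
Vega = S * exp(-qT) * phi(d1) * sqrt(T) = 98.1700 * 0.9932727301 * 0.0996259274 * 0.5000000000 = 4.857241

Answer: Vega = 4.857241


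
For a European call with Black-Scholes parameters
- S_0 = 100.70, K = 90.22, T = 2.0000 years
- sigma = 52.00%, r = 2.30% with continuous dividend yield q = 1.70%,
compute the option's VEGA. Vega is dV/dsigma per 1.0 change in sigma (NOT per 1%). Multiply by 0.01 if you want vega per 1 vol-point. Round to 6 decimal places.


d1 = 0.5334504227; d2 = -0.2019406298
phi(d1) = 0.3460322812; exp(-qT) = 0.9665715046; exp(-rT) = 0.9550419622
Vega = S * exp(-qT) * phi(d1) * sqrt(T) = 100.7000 * 0.9665715046 * 0.3460322812 * 1.4142135624 = 47.631589

Answer: Vega = 47.631589


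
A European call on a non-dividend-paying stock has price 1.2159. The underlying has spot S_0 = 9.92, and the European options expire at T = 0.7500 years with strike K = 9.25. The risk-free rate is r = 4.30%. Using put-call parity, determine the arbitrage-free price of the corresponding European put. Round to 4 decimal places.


Answer: Put price = 0.2523

Derivation:
Put-call parity: C - P = S_0 * exp(-qT) - K * exp(-rT).
S_0 * exp(-qT) = 9.9200 * 1.00000000 = 9.92000000
K * exp(-rT) = 9.2500 * 0.96826449 = 8.95644649
P = C - S*exp(-qT) + K*exp(-rT)
P = 1.2159 - 9.92000000 + 8.95644649 = 0.2523


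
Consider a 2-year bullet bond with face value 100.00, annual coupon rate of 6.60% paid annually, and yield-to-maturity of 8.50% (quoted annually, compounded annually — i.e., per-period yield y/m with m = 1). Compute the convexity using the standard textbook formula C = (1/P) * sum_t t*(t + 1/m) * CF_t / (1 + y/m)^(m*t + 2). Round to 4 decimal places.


Answer: Convexity = 4.8828

Derivation:
Coupon per period c = face * coupon_rate / m = 6.600000
Periods per year m = 1; per-period yield y/m = 0.085000
Number of cashflows N = 2
Cashflows (t years, CF_t, discount factor 1/(1+y/m)^(m*t), PV):
  t = 1.0000: CF_t = 6.600000, DF = 0.921659, PV = 6.082949
  t = 2.0000: CF_t = 106.600000, DF = 0.849455, PV = 90.551934
Price P = sum_t PV_t = 96.634883
Convexity numerator sum_t t*(t + 1/m) * CF_t / (1+y/m)^(m*t + 2):
  t = 1.0000: term = 10.334387
  t = 2.0000: term = 461.518912
Convexity = (1/P) * sum = 471.853299 / 96.634883 = 4.882846


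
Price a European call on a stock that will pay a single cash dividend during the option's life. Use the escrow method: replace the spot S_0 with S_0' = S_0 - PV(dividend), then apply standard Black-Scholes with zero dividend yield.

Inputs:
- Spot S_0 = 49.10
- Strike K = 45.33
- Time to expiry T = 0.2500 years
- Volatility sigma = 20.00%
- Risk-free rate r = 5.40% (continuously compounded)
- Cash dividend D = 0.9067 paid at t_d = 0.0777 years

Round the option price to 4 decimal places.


PV(D) = D * exp(-r * t_d) = 0.9067 * 0.99581299 = 0.90290364
S_0' = S_0 - PV(D) = 49.1000 - 0.90290364 = 48.19709636
d1 = (ln(S_0'/K) + (r + sigma^2/2)*T) / (sigma*sqrt(T)) = 0.79829713
d2 = d1 - sigma*sqrt(T) = 0.69829713
exp(-rT) = 0.98659072
N(d1) = 0.78765096; N(d2) = 0.75750430
C = S_0' * N(d1) - K * exp(-rT) * N(d2) = 48.19709636 * 0.78765096 - 45.3300 * 0.98659072 * 0.75750430 = 4.0853

Answer: Price = 4.0853


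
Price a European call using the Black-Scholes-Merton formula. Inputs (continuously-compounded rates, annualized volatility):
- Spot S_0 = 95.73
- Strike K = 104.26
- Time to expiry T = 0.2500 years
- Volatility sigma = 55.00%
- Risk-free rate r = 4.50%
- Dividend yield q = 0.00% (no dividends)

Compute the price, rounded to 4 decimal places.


Answer: Price = 7.5800

Derivation:
d1 = (ln(S/K) + (r - q + 0.5*sigma^2) * T) / (sigma * sqrt(T)) = -0.13197655
d2 = d1 - sigma * sqrt(T) = -0.40697655
exp(-rT) = 0.98881304; exp(-qT) = 1.00000000
C = S_0 * exp(-qT) * N(d1) - K * exp(-rT) * N(d2)
N(d1) = 0.44750142; N(d2) = 0.34201261
C = 95.7300 * 1.00000000 * 0.44750142 - 104.2600 * 0.98881304 * 0.34201261 = 7.5800


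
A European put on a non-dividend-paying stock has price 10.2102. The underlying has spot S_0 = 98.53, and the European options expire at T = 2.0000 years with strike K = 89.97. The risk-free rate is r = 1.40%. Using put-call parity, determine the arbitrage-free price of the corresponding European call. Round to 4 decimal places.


Put-call parity: C - P = S_0 * exp(-qT) - K * exp(-rT).
S_0 * exp(-qT) = 98.5300 * 1.00000000 = 98.53000000
K * exp(-rT) = 89.9700 * 0.97238837 = 87.48578136
C = P + S*exp(-qT) - K*exp(-rT)
C = 10.2102 + 98.53000000 - 87.48578136 = 21.2544

Answer: Call price = 21.2544


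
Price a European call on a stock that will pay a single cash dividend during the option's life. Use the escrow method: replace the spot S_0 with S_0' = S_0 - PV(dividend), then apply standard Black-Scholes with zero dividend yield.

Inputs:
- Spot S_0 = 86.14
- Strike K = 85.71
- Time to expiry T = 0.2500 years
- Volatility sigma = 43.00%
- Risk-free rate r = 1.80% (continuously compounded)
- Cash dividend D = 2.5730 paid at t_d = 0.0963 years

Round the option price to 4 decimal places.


PV(D) = D * exp(-r * t_d) = 2.5730 * 0.99826810 = 2.56854383
S_0' = S_0 - PV(D) = 86.1400 - 2.56854383 = 83.57145617
d1 = (ln(S_0'/K) + (r + sigma^2/2)*T) / (sigma*sqrt(T)) = 0.01090709
d2 = d1 - sigma*sqrt(T) = -0.20409291
exp(-rT) = 0.99551011
N(d1) = 0.50435121; N(d2) = 0.41914045
C = S_0' * N(d1) - K * exp(-rT) * N(d2) = 83.57145617 * 0.50435121 - 85.7100 * 0.99551011 * 0.41914045 = 6.3861

Answer: Price = 6.3861


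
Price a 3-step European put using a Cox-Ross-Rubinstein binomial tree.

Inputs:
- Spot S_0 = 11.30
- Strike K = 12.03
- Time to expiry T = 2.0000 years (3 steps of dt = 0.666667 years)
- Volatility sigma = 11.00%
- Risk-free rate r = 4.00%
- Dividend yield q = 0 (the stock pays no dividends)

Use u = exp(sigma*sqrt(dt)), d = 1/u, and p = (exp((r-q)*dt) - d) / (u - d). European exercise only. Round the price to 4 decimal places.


dt = T/N = 0.666667
u = exp(sigma*sqrt(dt)) = 1.093971; d = 1/u = 0.914101
p = (exp((r-q)*dt) - d) / (u - d) = 0.627810
Discount per step: exp(-r*dt) = 0.973686
Stock lattice S(k, i) with i counting down-moves:
  k=0: S(0,0) = 11.3000
  k=1: S(1,0) = 12.3619; S(1,1) = 10.3293
  k=2: S(2,0) = 13.5235; S(2,1) = 11.3000; S(2,2) = 9.4421
  k=3: S(3,0) = 14.7944; S(3,1) = 12.3619; S(3,2) = 10.3293; S(3,3) = 8.6310
Terminal payoffs V(N, i) = max(K - S_T, 0):
  V(3,0) = 0.000000; V(3,1) = 0.000000; V(3,2) = 1.700663; V(3,3) = 3.399013
Backward induction: V(k, i) = exp(-r*dt) * [p * V(k+1, i) + (1-p) * V(k+1, i+1)].
  V(2,0) = exp(-r*dt) * [p*0.000000 + (1-p)*0.000000] = 0.000000
  V(2,1) = exp(-r*dt) * [p*0.000000 + (1-p)*1.700663] = 0.616313
  V(2,2) = exp(-r*dt) * [p*1.700663 + (1-p)*3.399013] = 2.271386
  V(1,0) = exp(-r*dt) * [p*0.000000 + (1-p)*0.616313] = 0.223349
  V(1,1) = exp(-r*dt) * [p*0.616313 + (1-p)*2.271386] = 1.199887
  V(0,0) = exp(-r*dt) * [p*0.223349 + (1-p)*1.199887] = 0.571365

Answer: Price = V(0,0) = 0.5714


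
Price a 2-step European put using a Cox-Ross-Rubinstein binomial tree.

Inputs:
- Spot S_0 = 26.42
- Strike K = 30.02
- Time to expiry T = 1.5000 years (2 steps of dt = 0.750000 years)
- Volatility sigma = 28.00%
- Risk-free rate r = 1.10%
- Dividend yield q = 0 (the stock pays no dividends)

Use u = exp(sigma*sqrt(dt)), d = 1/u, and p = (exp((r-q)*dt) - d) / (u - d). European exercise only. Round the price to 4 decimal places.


dt = T/N = 0.750000
u = exp(sigma*sqrt(dt)) = 1.274415; d = 1/u = 0.784674
p = (exp((r-q)*dt) - d) / (u - d) = 0.456589
Discount per step: exp(-r*dt) = 0.991784
Stock lattice S(k, i) with i counting down-moves:
  k=0: S(0,0) = 26.4200
  k=1: S(1,0) = 33.6700; S(1,1) = 20.7311
  k=2: S(2,0) = 42.9096; S(2,1) = 26.4200; S(2,2) = 16.2671
Terminal payoffs V(N, i) = max(K - S_T, 0):
  V(2,0) = 0.000000; V(2,1) = 3.600000; V(2,2) = 13.752861
Backward induction: V(k, i) = exp(-r*dt) * [p * V(k+1, i) + (1-p) * V(k+1, i+1)].
  V(1,0) = exp(-r*dt) * [p*0.000000 + (1-p)*3.600000] = 1.940207
  V(1,1) = exp(-r*dt) * [p*3.600000 + (1-p)*13.752861] = 9.042270
  V(0,0) = exp(-r*dt) * [p*1.940207 + (1-p)*9.042270] = 5.751898

Answer: Price = V(0,0) = 5.7519


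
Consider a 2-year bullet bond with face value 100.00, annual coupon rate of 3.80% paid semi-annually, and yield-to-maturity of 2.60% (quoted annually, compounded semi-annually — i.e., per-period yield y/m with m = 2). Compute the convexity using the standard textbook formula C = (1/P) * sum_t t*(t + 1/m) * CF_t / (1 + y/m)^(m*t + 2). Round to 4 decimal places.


Answer: Convexity = 4.6956

Derivation:
Coupon per period c = face * coupon_rate / m = 1.900000
Periods per year m = 2; per-period yield y/m = 0.013000
Number of cashflows N = 4
Cashflows (t years, CF_t, discount factor 1/(1+y/m)^(m*t), PV):
  t = 0.5000: CF_t = 1.900000, DF = 0.987167, PV = 1.875617
  t = 1.0000: CF_t = 1.900000, DF = 0.974498, PV = 1.851547
  t = 1.5000: CF_t = 1.900000, DF = 0.961992, PV = 1.827786
  t = 2.0000: CF_t = 101.900000, DF = 0.949647, PV = 96.769033
Price P = sum_t PV_t = 102.323983
Convexity numerator sum_t t*(t + 1/m) * CF_t / (1+y/m)^(m*t + 2):
  t = 0.5000: term = 0.913893
  t = 1.0000: term = 2.706494
  t = 1.5000: term = 5.343522
  t = 2.0000: term = 471.506318
Convexity = (1/P) * sum = 480.470227 / 102.323983 = 4.695578


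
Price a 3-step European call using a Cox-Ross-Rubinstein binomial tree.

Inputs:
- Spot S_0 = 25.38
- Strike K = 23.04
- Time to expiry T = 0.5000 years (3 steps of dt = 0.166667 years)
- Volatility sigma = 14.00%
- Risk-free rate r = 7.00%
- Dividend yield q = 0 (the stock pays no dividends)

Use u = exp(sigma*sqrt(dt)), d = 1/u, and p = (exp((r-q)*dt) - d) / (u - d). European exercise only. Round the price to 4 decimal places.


Answer: Price = V(0,0) = 3.2442

Derivation:
dt = T/N = 0.166667
u = exp(sigma*sqrt(dt)) = 1.058820; d = 1/u = 0.944448
p = (exp((r-q)*dt) - d) / (u - d) = 0.588319
Discount per step: exp(-r*dt) = 0.988401
Stock lattice S(k, i) with i counting down-moves:
  k=0: S(0,0) = 25.3800
  k=1: S(1,0) = 26.8728; S(1,1) = 23.9701
  k=2: S(2,0) = 28.4535; S(2,1) = 25.3800; S(2,2) = 22.6385
  k=3: S(3,0) = 30.1271; S(3,1) = 26.8728; S(3,2) = 23.9701; S(3,3) = 21.3809
Terminal payoffs V(N, i) = max(S_T - K, 0):
  V(3,0) = 7.087119; V(3,1) = 3.832843; V(3,2) = 0.930088; V(3,3) = 0.000000
Backward induction: V(k, i) = exp(-r*dt) * [p * V(k+1, i) + (1-p) * V(k+1, i+1)].
  V(2,0) = exp(-r*dt) * [p*7.087119 + (1-p)*3.832843] = 5.680733
  V(2,1) = exp(-r*dt) * [p*3.832843 + (1-p)*0.930088] = 2.607238
  V(2,2) = exp(-r*dt) * [p*0.930088 + (1-p)*0.000000] = 0.540841
  V(1,0) = exp(-r*dt) * [p*5.680733 + (1-p)*2.607238] = 4.364220
  V(1,1) = exp(-r*dt) * [p*2.607238 + (1-p)*0.540841] = 1.736168
  V(0,0) = exp(-r*dt) * [p*4.364220 + (1-p)*1.736168] = 3.244230


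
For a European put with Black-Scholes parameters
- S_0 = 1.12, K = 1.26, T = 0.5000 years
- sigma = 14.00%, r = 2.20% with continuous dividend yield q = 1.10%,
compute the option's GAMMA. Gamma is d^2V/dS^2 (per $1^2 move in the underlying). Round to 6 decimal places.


d1 = -1.0847324671; d2 = -1.1837274165
phi(d1) = 0.2215159250; exp(-qT) = 0.9945150973; exp(-rT) = 0.9890602788
Gamma = exp(-qT) * phi(d1) / (S * sigma * sqrt(T)) = 0.9945150973 * 0.2215159250 / (1.1200 * 0.1400 * 0.7071067812) = 1.986942

Answer: Gamma = 1.986942


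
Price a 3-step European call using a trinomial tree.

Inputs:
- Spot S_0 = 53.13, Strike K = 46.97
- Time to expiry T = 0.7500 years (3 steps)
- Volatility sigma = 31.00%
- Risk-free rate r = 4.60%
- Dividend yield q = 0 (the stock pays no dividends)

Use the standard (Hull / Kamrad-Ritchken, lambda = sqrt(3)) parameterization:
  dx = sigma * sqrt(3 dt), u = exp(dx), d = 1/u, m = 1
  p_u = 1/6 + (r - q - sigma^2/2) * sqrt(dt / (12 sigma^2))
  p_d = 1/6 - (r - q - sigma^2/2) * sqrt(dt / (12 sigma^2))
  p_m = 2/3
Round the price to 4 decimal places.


Answer: Price = V(0,0) = 10.1790

Derivation:
dt = T/N = 0.250000; dx = sigma*sqrt(3*dt) = 0.268468
u = exp(dx) = 1.307959; d = 1/u = 0.764550
p_u = 0.165712, p_m = 0.666667, p_d = 0.167621
Discount per step: exp(-r*dt) = 0.988566
Stock lattice S(k, j) with j the centered position index:
  k=0: S(0,+0) = 53.1300
  k=1: S(1,-1) = 40.6205; S(1,+0) = 53.1300; S(1,+1) = 69.4919
  k=2: S(2,-2) = 31.0564; S(2,-1) = 40.6205; S(2,+0) = 53.1300; S(2,+1) = 69.4919; S(2,+2) = 90.8925
  k=3: S(3,-3) = 23.7442; S(3,-2) = 31.0564; S(3,-1) = 40.6205; S(3,+0) = 53.1300; S(3,+1) = 69.4919; S(3,+2) = 90.8925; S(3,+3) = 118.8837
Terminal payoffs V(N, j) = max(S_T - K, 0):
  V(3,-3) = 0.000000; V(3,-2) = 0.000000; V(3,-1) = 0.000000; V(3,+0) = 6.160000; V(3,+1) = 22.521859; V(3,+2) = 43.922500; V(3,+3) = 71.913660
Backward induction: V(k, j) = exp(-r*dt) * [p_u * V(k+1, j+1) + p_m * V(k+1, j) + p_d * V(k+1, j-1)]
  V(2,-2) = exp(-r*dt) * [p_u*0.000000 + p_m*0.000000 + p_d*0.000000] = 0.000000
  V(2,-1) = exp(-r*dt) * [p_u*6.160000 + p_m*0.000000 + p_d*0.000000] = 1.009115
  V(2,+0) = exp(-r*dt) * [p_u*22.521859 + p_m*6.160000 + p_d*0.000000] = 7.749183
  V(2,+1) = exp(-r*dt) * [p_u*43.922500 + p_m*22.521859 + p_d*6.160000] = 23.058904
  V(2,+2) = exp(-r*dt) * [p_u*71.913660 + p_m*43.922500 + p_d*22.521859] = 44.459540
  V(1,-1) = exp(-r*dt) * [p_u*7.749183 + p_m*1.009115 + p_d*0.000000] = 1.934502
  V(1,+0) = exp(-r*dt) * [p_u*23.058904 + p_m*7.749183 + p_d*1.009115] = 9.051717
  V(1,+1) = exp(-r*dt) * [p_u*44.459540 + p_m*23.058904 + p_d*7.749183] = 23.764152
  V(0,+0) = exp(-r*dt) * [p_u*23.764152 + p_m*9.051717 + p_d*1.934502] = 10.179016


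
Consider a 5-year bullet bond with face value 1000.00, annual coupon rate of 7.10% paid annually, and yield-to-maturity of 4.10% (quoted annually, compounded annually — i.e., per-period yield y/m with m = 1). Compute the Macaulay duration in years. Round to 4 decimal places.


Coupon per period c = face * coupon_rate / m = 71.000000
Periods per year m = 1; per-period yield y/m = 0.041000
Number of cashflows N = 5
Cashflows (t years, CF_t, discount factor 1/(1+y/m)^(m*t), PV):
  t = 1.0000: CF_t = 71.000000, DF = 0.960615, PV = 68.203650
  t = 2.0000: CF_t = 71.000000, DF = 0.922781, PV = 65.517435
  t = 3.0000: CF_t = 71.000000, DF = 0.886437, PV = 62.937018
  t = 4.0000: CF_t = 71.000000, DF = 0.851524, PV = 60.458230
  t = 5.0000: CF_t = 1071.000000, DF = 0.817987, PV = 876.063978
Price P = sum_t PV_t = 1133.180312
Macaulay numerator sum_t t * PV_t:
  t * PV_t at t = 1.0000: 68.203650
  t * PV_t at t = 2.0000: 131.034871
  t * PV_t at t = 3.0000: 188.811053
  t * PV_t at t = 4.0000: 241.832921
  t * PV_t at t = 5.0000: 4380.319889
Macaulay duration D = (sum_t t * PV_t) / P = 5010.202385 / 1133.180312 = 4.421364

Answer: Macaulay duration = 4.4214 years


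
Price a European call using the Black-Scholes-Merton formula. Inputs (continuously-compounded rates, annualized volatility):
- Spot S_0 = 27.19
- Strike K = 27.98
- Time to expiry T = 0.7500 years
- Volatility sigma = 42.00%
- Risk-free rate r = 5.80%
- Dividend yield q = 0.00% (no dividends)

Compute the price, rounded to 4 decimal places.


Answer: Price = 4.0986

Derivation:
d1 = (ln(S/K) + (r - q + 0.5*sigma^2) * T) / (sigma * sqrt(T)) = 0.22271779
d2 = d1 - sigma * sqrt(T) = -0.14101288
exp(-rT) = 0.95743255; exp(-qT) = 1.00000000
C = S_0 * exp(-qT) * N(d1) - K * exp(-rT) * N(d2)
N(d1) = 0.58812242; N(d2) = 0.44392988
C = 27.1900 * 1.00000000 * 0.58812242 - 27.9800 * 0.95743255 * 0.44392988 = 4.0986


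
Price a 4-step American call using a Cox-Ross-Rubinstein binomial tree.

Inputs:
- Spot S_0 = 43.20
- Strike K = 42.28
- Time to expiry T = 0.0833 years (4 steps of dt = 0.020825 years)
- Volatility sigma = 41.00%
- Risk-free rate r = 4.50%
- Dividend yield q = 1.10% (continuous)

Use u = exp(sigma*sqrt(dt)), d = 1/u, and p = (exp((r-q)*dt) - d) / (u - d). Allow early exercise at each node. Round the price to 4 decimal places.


dt = T/N = 0.020825
u = exp(sigma*sqrt(dt)) = 1.060952; d = 1/u = 0.942550
p = (exp((r-q)*dt) - d) / (u - d) = 0.491195
Discount per step: exp(-r*dt) = 0.999063
Stock lattice S(k, i) with i counting down-moves:
  k=0: S(0,0) = 43.2000
  k=1: S(1,0) = 45.8331; S(1,1) = 40.7181
  k=2: S(2,0) = 48.6267; S(2,1) = 43.2000; S(2,2) = 38.3789
  k=3: S(3,0) = 51.5906; S(3,1) = 45.8331; S(3,2) = 40.7181; S(3,3) = 36.1740
  k=4: S(4,0) = 54.7352; S(4,1) = 48.6267; S(4,2) = 43.2000; S(4,3) = 38.3789; S(4,4) = 34.0958
Terminal payoffs V(N, i) = max(S_T - K, 0):
  V(4,0) = 12.455186; V(4,1) = 6.346742; V(4,2) = 0.920000; V(4,3) = 0.000000; V(4,4) = 0.000000
Backward induction: V(k, i) = exp(-r*dt) * [p * V(k+1, i) + (1-p) * V(k+1, i+1)]; then take max(V_cont, immediate exercise) for American.
  V(3,0) = exp(-r*dt) * [p*12.455186 + (1-p)*6.346742] = 9.338423; exercise = 9.310636; V(3,0) = max -> 9.338423
  V(3,1) = exp(-r*dt) * [p*6.346742 + (1-p)*0.920000] = 3.582229; exercise = 3.553124; V(3,1) = max -> 3.582229
  V(3,2) = exp(-r*dt) * [p*0.920000 + (1-p)*0.000000] = 0.451476; exercise = 0.000000; V(3,2) = max -> 0.451476
  V(3,3) = exp(-r*dt) * [p*0.000000 + (1-p)*0.000000] = 0.000000; exercise = 0.000000; V(3,3) = max -> 0.000000
  V(2,0) = exp(-r*dt) * [p*9.338423 + (1-p)*3.582229] = 6.403638; exercise = 6.346742; V(2,0) = max -> 6.403638
  V(2,1) = exp(-r*dt) * [p*3.582229 + (1-p)*0.451476] = 1.987422; exercise = 0.920000; V(2,1) = max -> 1.987422
  V(2,2) = exp(-r*dt) * [p*0.451476 + (1-p)*0.000000] = 0.221555; exercise = 0.000000; V(2,2) = max -> 0.221555
  V(1,0) = exp(-r*dt) * [p*6.403638 + (1-p)*1.987422] = 4.152751; exercise = 3.553124; V(1,0) = max -> 4.152751
  V(1,1) = exp(-r*dt) * [p*1.987422 + (1-p)*0.221555] = 1.087920; exercise = 0.000000; V(1,1) = max -> 1.087920
  V(0,0) = exp(-r*dt) * [p*4.152751 + (1-p)*1.087920] = 2.590920; exercise = 0.920000; V(0,0) = max -> 2.590920

Answer: Price = V(0,0) = 2.5909


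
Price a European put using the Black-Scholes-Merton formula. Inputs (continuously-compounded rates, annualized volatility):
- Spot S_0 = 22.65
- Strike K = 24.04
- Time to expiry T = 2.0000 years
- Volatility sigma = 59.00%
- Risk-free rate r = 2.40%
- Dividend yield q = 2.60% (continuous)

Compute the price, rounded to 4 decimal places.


Answer: Price = 7.9086

Derivation:
d1 = (ln(S/K) + (r - q + 0.5*sigma^2) * T) / (sigma * sqrt(T)) = 0.34101812
d2 = d1 - sigma * sqrt(T) = -0.49336789
exp(-rT) = 0.95313379; exp(-qT) = 0.94932887
P = K * exp(-rT) * N(-d2) - S_0 * exp(-qT) * N(-d1)
N(-d1) = 0.36654497; N(-d2) = 0.68912367
P = 24.0400 * 0.95313379 * 0.68912367 - 22.6500 * 0.94932887 * 0.36654497 = 7.9086


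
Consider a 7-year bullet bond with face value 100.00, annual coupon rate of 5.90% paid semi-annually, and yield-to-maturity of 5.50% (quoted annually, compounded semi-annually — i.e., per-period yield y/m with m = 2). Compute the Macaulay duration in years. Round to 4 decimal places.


Answer: Macaulay duration = 5.8502 years

Derivation:
Coupon per period c = face * coupon_rate / m = 2.950000
Periods per year m = 2; per-period yield y/m = 0.027500
Number of cashflows N = 14
Cashflows (t years, CF_t, discount factor 1/(1+y/m)^(m*t), PV):
  t = 0.5000: CF_t = 2.950000, DF = 0.973236, PV = 2.871046
  t = 1.0000: CF_t = 2.950000, DF = 0.947188, PV = 2.794206
  t = 1.5000: CF_t = 2.950000, DF = 0.921838, PV = 2.719421
  t = 2.0000: CF_t = 2.950000, DF = 0.897166, PV = 2.646639
  t = 2.5000: CF_t = 2.950000, DF = 0.873154, PV = 2.575804
  t = 3.0000: CF_t = 2.950000, DF = 0.849785, PV = 2.506865
  t = 3.5000: CF_t = 2.950000, DF = 0.827041, PV = 2.439772
  t = 4.0000: CF_t = 2.950000, DF = 0.804906, PV = 2.374474
  t = 4.5000: CF_t = 2.950000, DF = 0.783364, PV = 2.310923
  t = 5.0000: CF_t = 2.950000, DF = 0.762398, PV = 2.249074
  t = 5.5000: CF_t = 2.950000, DF = 0.741993, PV = 2.188880
  t = 6.0000: CF_t = 2.950000, DF = 0.722134, PV = 2.130296
  t = 6.5000: CF_t = 2.950000, DF = 0.702807, PV = 2.073281
  t = 7.0000: CF_t = 102.950000, DF = 0.683997, PV = 70.417520
Price P = sum_t PV_t = 102.298202
Macaulay numerator sum_t t * PV_t:
  t * PV_t at t = 0.5000: 1.435523
  t * PV_t at t = 1.0000: 2.794206
  t * PV_t at t = 1.5000: 4.079132
  t * PV_t at t = 2.0000: 5.293278
  t * PV_t at t = 2.5000: 6.439511
  t * PV_t at t = 3.0000: 7.520596
  t * PV_t at t = 3.5000: 8.539201
  t * PV_t at t = 4.0000: 9.497895
  t * PV_t at t = 4.5000: 10.399155
  t * PV_t at t = 5.0000: 11.245369
  t * PV_t at t = 5.5000: 12.038838
  t * PV_t at t = 6.0000: 12.781779
  t * PV_t at t = 6.5000: 13.476328
  t * PV_t at t = 7.0000: 492.922637
Macaulay duration D = (sum_t t * PV_t) / P = 598.463448 / 102.298202 = 5.850185


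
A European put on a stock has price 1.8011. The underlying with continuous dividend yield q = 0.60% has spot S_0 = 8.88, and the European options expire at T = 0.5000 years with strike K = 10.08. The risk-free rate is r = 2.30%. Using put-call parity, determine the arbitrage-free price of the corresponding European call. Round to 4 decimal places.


Put-call parity: C - P = S_0 * exp(-qT) - K * exp(-rT).
S_0 * exp(-qT) = 8.8800 * 0.99700450 = 8.85339992
K * exp(-rT) = 10.0800 * 0.98856587 = 9.96474399
C = P + S*exp(-qT) - K*exp(-rT)
C = 1.8011 + 8.85339992 - 9.96474399 = 0.6898

Answer: Call price = 0.6898


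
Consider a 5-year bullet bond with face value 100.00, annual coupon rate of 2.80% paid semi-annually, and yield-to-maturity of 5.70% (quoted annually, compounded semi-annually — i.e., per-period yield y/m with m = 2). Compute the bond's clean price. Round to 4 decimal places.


Coupon per period c = face * coupon_rate / m = 1.400000
Periods per year m = 2; per-period yield y/m = 0.028500
Number of cashflows N = 10
Cashflows (t years, CF_t, discount factor 1/(1+y/m)^(m*t), PV):
  t = 0.5000: CF_t = 1.400000, DF = 0.972290, PV = 1.361206
  t = 1.0000: CF_t = 1.400000, DF = 0.945347, PV = 1.323486
  t = 1.5000: CF_t = 1.400000, DF = 0.919152, PV = 1.286812
  t = 2.0000: CF_t = 1.400000, DF = 0.893682, PV = 1.251154
  t = 2.5000: CF_t = 1.400000, DF = 0.868917, PV = 1.216484
  t = 3.0000: CF_t = 1.400000, DF = 0.844840, PV = 1.182775
  t = 3.5000: CF_t = 1.400000, DF = 0.821429, PV = 1.150000
  t = 4.0000: CF_t = 1.400000, DF = 0.798667, PV = 1.118134
  t = 4.5000: CF_t = 1.400000, DF = 0.776536, PV = 1.087150
  t = 5.0000: CF_t = 101.400000, DF = 0.755018, PV = 76.558778
Price P = sum_t PV_t = 87.535980

Answer: Price = 87.5360


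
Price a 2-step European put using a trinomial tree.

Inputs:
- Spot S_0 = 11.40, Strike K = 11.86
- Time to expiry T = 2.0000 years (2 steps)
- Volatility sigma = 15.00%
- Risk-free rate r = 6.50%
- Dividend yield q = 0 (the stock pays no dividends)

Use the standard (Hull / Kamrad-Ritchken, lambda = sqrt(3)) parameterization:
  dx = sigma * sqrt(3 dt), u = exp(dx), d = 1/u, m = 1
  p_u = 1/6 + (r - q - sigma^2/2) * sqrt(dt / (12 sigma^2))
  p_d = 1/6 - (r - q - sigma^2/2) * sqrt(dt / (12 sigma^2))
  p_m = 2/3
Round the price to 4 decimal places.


dt = T/N = 1.000000; dx = sigma*sqrt(3*dt) = 0.259808
u = exp(dx) = 1.296681; d = 1/u = 0.771200
p_u = 0.270109, p_m = 0.666667, p_d = 0.063225
Discount per step: exp(-r*dt) = 0.937067
Stock lattice S(k, j) with j the centered position index:
  k=0: S(0,+0) = 11.4000
  k=1: S(1,-1) = 8.7917; S(1,+0) = 11.4000; S(1,+1) = 14.7822
  k=2: S(2,-2) = 6.7801; S(2,-1) = 8.7917; S(2,+0) = 11.4000; S(2,+1) = 14.7822; S(2,+2) = 19.1677
Terminal payoffs V(N, j) = max(K - S_T, 0):
  V(2,-2) = 5.079858; V(2,-1) = 3.068321; V(2,+0) = 0.460000; V(2,+1) = 0.000000; V(2,+2) = 0.000000
Backward induction: V(k, j) = exp(-r*dt) * [p_u * V(k+1, j+1) + p_m * V(k+1, j) + p_d * V(k+1, j-1)]
  V(1,-1) = exp(-r*dt) * [p_u*0.460000 + p_m*3.068321 + p_d*5.079858] = 2.334207
  V(1,+0) = exp(-r*dt) * [p_u*0.000000 + p_m*0.460000 + p_d*3.068321] = 0.469153
  V(1,+1) = exp(-r*dt) * [p_u*0.000000 + p_m*0.000000 + p_d*0.460000] = 0.027253
  V(0,+0) = exp(-r*dt) * [p_u*0.027253 + p_m*0.469153 + p_d*2.334207] = 0.438275

Answer: Price = V(0,0) = 0.4383


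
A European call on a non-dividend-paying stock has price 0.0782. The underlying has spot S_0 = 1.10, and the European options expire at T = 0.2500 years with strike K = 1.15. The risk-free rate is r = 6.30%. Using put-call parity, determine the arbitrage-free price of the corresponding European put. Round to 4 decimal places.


Answer: Put price = 0.1102

Derivation:
Put-call parity: C - P = S_0 * exp(-qT) - K * exp(-rT).
S_0 * exp(-qT) = 1.1000 * 1.00000000 = 1.10000000
K * exp(-rT) = 1.1500 * 0.98437338 = 1.13202939
P = C - S*exp(-qT) + K*exp(-rT)
P = 0.0782 - 1.10000000 + 1.13202939 = 0.1102


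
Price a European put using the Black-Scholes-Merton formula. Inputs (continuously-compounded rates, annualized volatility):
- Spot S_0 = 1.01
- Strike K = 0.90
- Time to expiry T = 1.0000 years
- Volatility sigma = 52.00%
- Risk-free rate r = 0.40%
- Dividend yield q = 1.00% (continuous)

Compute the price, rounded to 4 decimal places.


d1 = (ln(S/K) + (r - q + 0.5*sigma^2) * T) / (sigma * sqrt(T)) = 0.47021317
d2 = d1 - sigma * sqrt(T) = -0.04978683
exp(-rT) = 0.99600799; exp(-qT) = 0.99004983
P = K * exp(-rT) * N(-d2) - S_0 * exp(-qT) * N(-d1)
N(-d1) = 0.31910136; N(-d2) = 0.51985387
P = 0.9000 * 0.99600799 * 0.51985387 - 1.0100 * 0.99004983 * 0.31910136 = 0.1469

Answer: Price = 0.1469


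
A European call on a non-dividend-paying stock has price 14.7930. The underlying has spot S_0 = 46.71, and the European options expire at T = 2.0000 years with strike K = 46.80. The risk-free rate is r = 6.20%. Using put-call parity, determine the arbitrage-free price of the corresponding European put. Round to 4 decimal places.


Put-call parity: C - P = S_0 * exp(-qT) - K * exp(-rT).
S_0 * exp(-qT) = 46.7100 * 1.00000000 = 46.71000000
K * exp(-rT) = 46.8000 * 0.88337984 = 41.34217655
P = C - S*exp(-qT) + K*exp(-rT)
P = 14.7930 - 46.71000000 + 41.34217655 = 9.4252

Answer: Put price = 9.4252


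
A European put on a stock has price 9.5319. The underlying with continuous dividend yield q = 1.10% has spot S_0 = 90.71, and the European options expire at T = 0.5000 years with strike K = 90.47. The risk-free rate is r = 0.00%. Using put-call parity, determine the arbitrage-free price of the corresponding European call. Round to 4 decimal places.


Put-call parity: C - P = S_0 * exp(-qT) - K * exp(-rT).
S_0 * exp(-qT) = 90.7100 * 0.99451510 = 90.21246448
K * exp(-rT) = 90.4700 * 1.00000000 = 90.47000000
C = P + S*exp(-qT) - K*exp(-rT)
C = 9.5319 + 90.21246448 - 90.47000000 = 9.2744

Answer: Call price = 9.2744


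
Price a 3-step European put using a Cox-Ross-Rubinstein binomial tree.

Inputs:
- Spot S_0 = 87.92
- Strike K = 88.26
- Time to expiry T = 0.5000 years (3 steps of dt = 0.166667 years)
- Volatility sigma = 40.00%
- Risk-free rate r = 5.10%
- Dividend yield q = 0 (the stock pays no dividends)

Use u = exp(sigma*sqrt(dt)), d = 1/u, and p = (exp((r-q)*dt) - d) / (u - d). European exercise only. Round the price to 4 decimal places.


dt = T/N = 0.166667
u = exp(sigma*sqrt(dt)) = 1.177389; d = 1/u = 0.849337
p = (exp((r-q)*dt) - d) / (u - d) = 0.485287
Discount per step: exp(-r*dt) = 0.991536
Stock lattice S(k, i) with i counting down-moves:
  k=0: S(0,0) = 87.9200
  k=1: S(1,0) = 103.5160; S(1,1) = 74.6737
  k=2: S(2,0) = 121.8787; S(2,1) = 87.9200; S(2,2) = 63.4231
  k=3: S(3,0) = 143.4986; S(3,1) = 103.5160; S(3,2) = 74.6737; S(3,3) = 53.8676
Terminal payoffs V(N, i) = max(K - S_T, 0):
  V(3,0) = 0.000000; V(3,1) = 0.000000; V(3,2) = 13.586297; V(3,3) = 34.392390
Backward induction: V(k, i) = exp(-r*dt) * [p * V(k+1, i) + (1-p) * V(k+1, i+1)].
  V(2,0) = exp(-r*dt) * [p*0.000000 + (1-p)*0.000000] = 0.000000
  V(2,1) = exp(-r*dt) * [p*0.000000 + (1-p)*13.586297] = 6.933860
  V(2,2) = exp(-r*dt) * [p*13.586297 + (1-p)*34.392390] = 24.089836
  V(1,0) = exp(-r*dt) * [p*0.000000 + (1-p)*6.933860] = 3.538743
  V(1,1) = exp(-r*dt) * [p*6.933860 + (1-p)*24.089836] = 15.630842
  V(0,0) = exp(-r*dt) * [p*3.538743 + (1-p)*15.630842] = 9.680077

Answer: Price = V(0,0) = 9.6801


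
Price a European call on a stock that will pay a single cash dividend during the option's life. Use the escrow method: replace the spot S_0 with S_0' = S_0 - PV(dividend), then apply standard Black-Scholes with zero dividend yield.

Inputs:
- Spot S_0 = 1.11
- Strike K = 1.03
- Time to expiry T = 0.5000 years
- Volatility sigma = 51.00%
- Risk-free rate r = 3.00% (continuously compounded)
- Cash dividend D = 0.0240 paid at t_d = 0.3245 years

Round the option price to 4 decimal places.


Answer: Price = 0.1887

Derivation:
PV(D) = D * exp(-r * t_d) = 0.0240 * 0.99031223 = 0.02376749
S_0' = S_0 - PV(D) = 1.1100 - 0.02376749 = 1.08623251
d1 = (ln(S_0'/K) + (r + sigma^2/2)*T) / (sigma*sqrt(T)) = 0.36930798
d2 = d1 - sigma*sqrt(T) = 0.00868352
exp(-rT) = 0.98511194
N(d1) = 0.64405091; N(d2) = 0.50346418
C = S_0' * N(d1) - K * exp(-rT) * N(d2) = 1.08623251 * 0.64405091 - 1.0300 * 0.98511194 * 0.50346418 = 0.1887


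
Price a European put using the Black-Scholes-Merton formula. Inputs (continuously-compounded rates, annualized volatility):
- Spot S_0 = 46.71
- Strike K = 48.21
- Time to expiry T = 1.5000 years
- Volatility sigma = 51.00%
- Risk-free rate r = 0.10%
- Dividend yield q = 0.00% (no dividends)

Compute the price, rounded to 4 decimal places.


Answer: Price = 12.3550

Derivation:
d1 = (ln(S/K) + (r - q + 0.5*sigma^2) * T) / (sigma * sqrt(T)) = 0.26410752
d2 = d1 - sigma * sqrt(T) = -0.36051237
exp(-rT) = 0.99850112; exp(-qT) = 1.00000000
P = K * exp(-rT) * N(-d2) - S_0 * exp(-qT) * N(-d1)
N(-d1) = 0.39584854; N(-d2) = 0.64076800
P = 48.2100 * 0.99850112 * 0.64076800 - 46.7100 * 1.00000000 * 0.39584854 = 12.3550


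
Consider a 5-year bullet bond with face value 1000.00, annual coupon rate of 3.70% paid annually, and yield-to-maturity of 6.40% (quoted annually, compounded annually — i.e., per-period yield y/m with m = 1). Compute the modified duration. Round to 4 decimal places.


Coupon per period c = face * coupon_rate / m = 37.000000
Periods per year m = 1; per-period yield y/m = 0.064000
Number of cashflows N = 5
Cashflows (t years, CF_t, discount factor 1/(1+y/m)^(m*t), PV):
  t = 1.0000: CF_t = 37.000000, DF = 0.939850, PV = 34.774436
  t = 2.0000: CF_t = 37.000000, DF = 0.883317, PV = 32.682741
  t = 3.0000: CF_t = 37.000000, DF = 0.830185, PV = 30.716862
  t = 4.0000: CF_t = 37.000000, DF = 0.780249, PV = 28.869231
  t = 5.0000: CF_t = 1037.000000, DF = 0.733317, PV = 760.449917
Price P = sum_t PV_t = 887.493186
First compute Macaulay numerator sum_t t * PV_t:
  t * PV_t at t = 1.0000: 34.774436
  t * PV_t at t = 2.0000: 65.365481
  t * PV_t at t = 3.0000: 92.150585
  t * PV_t at t = 4.0000: 115.476923
  t * PV_t at t = 5.0000: 3802.249583
Macaulay duration D = 4110.017008 / 887.493186 = 4.631041
Modified duration = D / (1 + y/m) = 4.631041 / (1 + 0.064000) = 4.352482

Answer: Modified duration = 4.3525


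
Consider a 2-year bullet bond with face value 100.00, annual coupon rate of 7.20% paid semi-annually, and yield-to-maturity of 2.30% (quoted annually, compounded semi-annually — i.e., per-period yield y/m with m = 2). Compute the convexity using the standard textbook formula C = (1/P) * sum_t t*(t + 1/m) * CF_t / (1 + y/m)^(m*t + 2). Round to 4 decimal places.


Answer: Convexity = 4.5720

Derivation:
Coupon per period c = face * coupon_rate / m = 3.600000
Periods per year m = 2; per-period yield y/m = 0.011500
Number of cashflows N = 4
Cashflows (t years, CF_t, discount factor 1/(1+y/m)^(m*t), PV):
  t = 0.5000: CF_t = 3.600000, DF = 0.988631, PV = 3.559071
  t = 1.0000: CF_t = 3.600000, DF = 0.977391, PV = 3.518607
  t = 1.5000: CF_t = 3.600000, DF = 0.966279, PV = 3.478603
  t = 2.0000: CF_t = 103.600000, DF = 0.955293, PV = 98.968322
Price P = sum_t PV_t = 109.524602
Convexity numerator sum_t t*(t + 1/m) * CF_t / (1+y/m)^(m*t + 2):
  t = 0.5000: term = 1.739301
  t = 1.0000: term = 5.158580
  t = 1.5000: term = 10.199863
  t = 2.0000: term = 483.653614
Convexity = (1/P) * sum = 500.751358 / 109.524602 = 4.572045


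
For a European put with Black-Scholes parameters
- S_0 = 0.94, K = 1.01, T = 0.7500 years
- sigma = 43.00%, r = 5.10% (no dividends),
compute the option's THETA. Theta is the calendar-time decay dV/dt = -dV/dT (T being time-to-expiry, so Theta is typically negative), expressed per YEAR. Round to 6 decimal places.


d1 = 0.0960328600; d2 = -0.2763580636
phi(d1) = 0.3971069305; exp(-qT) = 1.0000000000; exp(-rT) = 0.9624722927
Theta = -S*exp(-qT)*phi(d1)*sigma/(2*sqrt(T)) + r*K*exp(-rT)*N(-d2) - q*S*exp(-qT)*N(-d1)
N(-d1) = 0.4617472373; N(-d2) = 0.6088634684; sqrt(T) = 0.8660254038
Term 1 = -0.9400 * 1.0000000000 * 0.3971069305 * 0.4300 / (2 * 0.8660254038) = -0.0926708504
Term 2 = 0.0510 * 1.0100 * 0.9624722927 * 0.6088634684 = 0.0301855924
Term 3 = 0 (no dividend yield, q = 0)
Theta = -0.0926708504 + (0.0301855924) + (0.0000000000) = -0.062485

Answer: Theta = -0.062485


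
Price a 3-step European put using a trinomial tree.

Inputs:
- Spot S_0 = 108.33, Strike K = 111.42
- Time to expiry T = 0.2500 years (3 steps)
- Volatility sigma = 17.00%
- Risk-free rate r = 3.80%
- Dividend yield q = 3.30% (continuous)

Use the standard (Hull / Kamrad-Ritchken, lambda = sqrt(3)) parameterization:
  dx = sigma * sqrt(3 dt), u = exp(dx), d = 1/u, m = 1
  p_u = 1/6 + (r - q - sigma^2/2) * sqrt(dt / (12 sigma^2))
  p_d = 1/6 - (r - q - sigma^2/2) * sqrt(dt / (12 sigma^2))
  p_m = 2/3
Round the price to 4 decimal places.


dt = T/N = 0.083333; dx = sigma*sqrt(3*dt) = 0.085000
u = exp(dx) = 1.088717; d = 1/u = 0.918512
p_u = 0.162034, p_m = 0.666667, p_d = 0.171299
Discount per step: exp(-r*dt) = 0.996838
Stock lattice S(k, j) with j the centered position index:
  k=0: S(0,+0) = 108.3300
  k=1: S(1,-1) = 99.5024; S(1,+0) = 108.3300; S(1,+1) = 117.9407
  k=2: S(2,-2) = 91.3942; S(2,-1) = 99.5024; S(2,+0) = 108.3300; S(2,+1) = 117.9407; S(2,+2) = 128.4041
  k=3: S(3,-3) = 83.9467; S(3,-2) = 91.3942; S(3,-1) = 99.5024; S(3,+0) = 108.3300; S(3,+1) = 117.9407; S(3,+2) = 128.4041; S(3,+3) = 139.7957
Terminal payoffs V(N, j) = max(K - S_T, 0):
  V(3,-3) = 27.473296; V(3,-2) = 20.025790; V(3,-1) = 11.917564; V(3,+0) = 3.090000; V(3,+1) = 0.000000; V(3,+2) = 0.000000; V(3,+3) = 0.000000
Backward induction: V(k, j) = exp(-r*dt) * [p_u * V(k+1, j+1) + p_m * V(k+1, j) + p_d * V(k+1, j-1)]
  V(2,-2) = exp(-r*dt) * [p_u*11.917564 + p_m*20.025790 + p_d*27.473296] = 19.924536
  V(2,-1) = exp(-r*dt) * [p_u*3.090000 + p_m*11.917564 + p_d*20.025790] = 11.838579
  V(2,+0) = exp(-r*dt) * [p_u*0.000000 + p_m*3.090000 + p_d*11.917564] = 4.088500
  V(2,+1) = exp(-r*dt) * [p_u*0.000000 + p_m*0.000000 + p_d*3.090000] = 0.527640
  V(2,+2) = exp(-r*dt) * [p_u*0.000000 + p_m*0.000000 + p_d*0.000000] = 0.000000
  V(1,-1) = exp(-r*dt) * [p_u*4.088500 + p_m*11.838579 + p_d*19.924536] = 11.930078
  V(1,+0) = exp(-r*dt) * [p_u*0.527640 + p_m*4.088500 + p_d*11.838579] = 4.823800
  V(1,+1) = exp(-r*dt) * [p_u*0.000000 + p_m*0.527640 + p_d*4.088500] = 1.048790
  V(0,+0) = exp(-r*dt) * [p_u*1.048790 + p_m*4.823800 + p_d*11.930078] = 5.412251

Answer: Price = V(0,0) = 5.4123


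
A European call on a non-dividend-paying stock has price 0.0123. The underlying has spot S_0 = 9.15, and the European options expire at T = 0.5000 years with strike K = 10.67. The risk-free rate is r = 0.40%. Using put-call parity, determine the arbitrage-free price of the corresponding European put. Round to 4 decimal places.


Put-call parity: C - P = S_0 * exp(-qT) - K * exp(-rT).
S_0 * exp(-qT) = 9.1500 * 1.00000000 = 9.15000000
K * exp(-rT) = 10.6700 * 0.99800200 = 10.64868133
P = C - S*exp(-qT) + K*exp(-rT)
P = 0.0123 - 9.15000000 + 10.64868133 = 1.5110

Answer: Put price = 1.5110


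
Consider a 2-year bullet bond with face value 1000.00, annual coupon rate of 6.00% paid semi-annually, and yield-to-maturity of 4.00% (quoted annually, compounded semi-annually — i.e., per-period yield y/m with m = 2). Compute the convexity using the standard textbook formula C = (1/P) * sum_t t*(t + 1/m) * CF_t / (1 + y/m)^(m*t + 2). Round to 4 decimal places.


Coupon per period c = face * coupon_rate / m = 30.000000
Periods per year m = 2; per-period yield y/m = 0.020000
Number of cashflows N = 4
Cashflows (t years, CF_t, discount factor 1/(1+y/m)^(m*t), PV):
  t = 0.5000: CF_t = 30.000000, DF = 0.980392, PV = 29.411765
  t = 1.0000: CF_t = 30.000000, DF = 0.961169, PV = 28.835063
  t = 1.5000: CF_t = 30.000000, DF = 0.942322, PV = 28.269670
  t = 2.0000: CF_t = 1030.000000, DF = 0.923845, PV = 951.560789
Price P = sum_t PV_t = 1038.077287
Convexity numerator sum_t t*(t + 1/m) * CF_t / (1+y/m)^(m*t + 2):
  t = 0.5000: term = 14.134835
  t = 1.0000: term = 41.573044
  t = 1.5000: term = 81.515773
  t = 2.0000: term = 4573.052618
Convexity = (1/P) * sum = 4710.276270 / 1038.077287 = 4.537501

Answer: Convexity = 4.5375
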